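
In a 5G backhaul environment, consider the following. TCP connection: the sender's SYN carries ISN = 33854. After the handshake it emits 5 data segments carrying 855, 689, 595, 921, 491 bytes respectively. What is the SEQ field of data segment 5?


The SYN occupies sequence number ISN = 33854, so the first data byte is ISN + 1 = 33855.
SEQ of data segment i = (ISN + 1) + sum of payload sizes of segments 1..i-1.
Segment 1: SEQ = 33855, payload = 855 bytes
Segment 2: SEQ = 34710, payload = 689 bytes
Segment 3: SEQ = 35399, payload = 595 bytes
Segment 4: SEQ = 35994, payload = 921 bytes
Segment 5: SEQ = 36915, payload = 491 bytes
SEQ of segment 5 = 33855 + 855 + 689 + 595 + 921 = 36915

36915


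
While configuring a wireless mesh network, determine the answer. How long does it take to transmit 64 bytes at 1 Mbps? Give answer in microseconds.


Given: packet = 64 bytes, bandwidth = 1 Mbps
Packet in bits = 64 * 8 = 512 bits
Bandwidth = 1 * 10^6 = 1000000 bps
Time = 512 / 1000000 seconds
Time in us = 512 * 10^6 / 1000000 = 512

512


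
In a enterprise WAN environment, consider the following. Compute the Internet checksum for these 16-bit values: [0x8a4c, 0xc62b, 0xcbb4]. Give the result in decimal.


Given words: [0x8a4c, 0xc62b, 0xcbb4]
Step 1: Sum all words
Raw sum = 35404 + 50731 + 52148 = 138283
Step 2: Fold carry: (7211 + 2) = 7213
One's complement = ~7213 & 0xFFFF = 58322

58322


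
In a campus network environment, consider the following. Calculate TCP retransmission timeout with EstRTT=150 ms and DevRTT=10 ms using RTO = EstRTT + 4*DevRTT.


Given: EstRTT = 150 ms, DevRTT = 10 ms
Timeout = EstRTT + 4 * DevRTT
4 * DevRTT = 4 * 10 = 40
Timeout = 150 + 40 = 190 ms

190


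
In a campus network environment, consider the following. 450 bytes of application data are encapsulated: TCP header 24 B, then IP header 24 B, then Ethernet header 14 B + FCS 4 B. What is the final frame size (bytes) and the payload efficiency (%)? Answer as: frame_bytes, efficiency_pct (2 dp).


TCP segment = 450 + 24 = 474 B
IP packet = 474 + 24 = 498 B
Ethernet frame = 498 + 14 + 4 = 516 B
Efficiency = app / frame = 450 / 516 = 0.872093 = 87.2093% -> 87.21% (2 dp)

516, 87.21


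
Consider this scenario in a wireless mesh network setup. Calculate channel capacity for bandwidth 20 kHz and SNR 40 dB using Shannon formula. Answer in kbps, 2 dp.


Given: B = 20 kHz, SNR = 40 dB
SNR linear = 10^(40/10) = 10000
1 + SNR = 10001
log2(10001) = 13.2878566418
C = 20 * 1000 * 13.2878566418 = 265757.1328 bps
C = 265.757133 kbps -> 265.76 kbps (2 dp)

265.76


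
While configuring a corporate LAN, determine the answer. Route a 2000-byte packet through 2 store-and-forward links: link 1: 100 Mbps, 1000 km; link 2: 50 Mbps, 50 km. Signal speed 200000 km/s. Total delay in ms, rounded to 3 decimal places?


Packet = 2000 bytes = 16000 bits. Store-and-forward: sum (t_trans + t_prop) per link.
Link 1: t_trans = 16000/(100*10^6) s = 0.1600 ms; t_prop = 1000/200000 s = 5.0000 ms; subtotal = 5.1600 ms
Link 2: t_trans = 16000/(50*10^6) s = 0.3200 ms; t_prop = 50/200000 s = 0.2500 ms; subtotal = 0.5700 ms
End-to-end = 5.1600 + 0.5700 = 5.7300 ms -> 5.730 ms (3 dp)

5.730


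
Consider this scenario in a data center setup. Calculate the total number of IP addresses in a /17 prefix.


Given: CIDR prefix /17
Host bits = 32 - 17 = 15
Total addresses = 2^15 = 32768

32768


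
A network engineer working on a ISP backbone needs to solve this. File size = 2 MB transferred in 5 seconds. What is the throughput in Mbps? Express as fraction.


Given: file = 2 MB, time = 5 s
File in Mb = 2 * 8 = 16 Mb
Throughput = 16 / 5 Mbps
Throughput = 16/5 Mbps

16/5


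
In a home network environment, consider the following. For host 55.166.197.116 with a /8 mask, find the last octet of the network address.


Given: IP = 55.166.197.116, prefix = /8
Subnet mask = 255.0.0.0
Last octet of IP: 116
Last octet of mask: 0
Network last octet = 116 AND 0 = 0

0


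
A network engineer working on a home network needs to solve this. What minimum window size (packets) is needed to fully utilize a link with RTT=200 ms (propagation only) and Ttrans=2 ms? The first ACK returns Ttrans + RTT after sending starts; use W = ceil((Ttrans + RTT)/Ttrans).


Given: Ttrans = 2 ms, RTT = 200 ms (= 2 * Tprop, Tprop = 100 ms)
Time until first ACK returns = Ttrans + RTT = 2 + 200 = 202 ms
Need W * Ttrans >= Ttrans + RTT  ->  W >= (Ttrans + RTT) / Ttrans
(Ttrans + RTT) / Ttrans = 202 / 2 = 101
W_min = ceil(101) = 101

101


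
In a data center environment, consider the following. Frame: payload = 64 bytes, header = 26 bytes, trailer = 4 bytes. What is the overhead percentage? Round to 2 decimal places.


Given: payload = 64 B, header = 26 B, trailer = 4 B
Overhead bytes = header + trailer = 26 + 4 = 30
Total frame = payload + overhead = 64 + 30 = 94
Overhead % = 30 / 94 * 100 = 31.9149% -> 31.91% (2 dp)

31.91


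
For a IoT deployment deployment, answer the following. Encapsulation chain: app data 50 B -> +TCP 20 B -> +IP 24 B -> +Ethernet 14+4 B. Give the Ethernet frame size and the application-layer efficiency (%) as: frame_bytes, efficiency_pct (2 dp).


TCP segment = 50 + 20 = 70 B
IP packet = 70 + 24 = 94 B
Ethernet frame = 94 + 14 + 4 = 112 B
Efficiency = app / frame = 50 / 112 = 0.446429 = 44.6429% -> 44.64% (2 dp)

112, 44.64


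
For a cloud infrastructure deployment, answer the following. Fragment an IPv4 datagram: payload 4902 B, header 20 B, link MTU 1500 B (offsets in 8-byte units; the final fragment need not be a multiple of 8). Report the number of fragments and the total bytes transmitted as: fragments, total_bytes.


Max data per non-final fragment = floor((MTU - header)/8)*8 = floor((1500 - 20)/8)*8 = floor(1480/8)*8 = 1480 B
Final fragment needs no 8-byte alignment: it can carry up to MTU - header = 1480 B
Non-final fragments needed = ceil((payload - 1480) / 1480) = ceil(3422/1480) = ceil(2.3122) = 3
Number of fragments = 3 + 1 = 4
Fragment sizes (data): 3 * 1480 B + 462 B (last, 462 <= 1480 OK)
Total bytes sent = payload + n_frags * header = 4902 + 4*20 = 4902 + 80 = 4982 B

4, 4982


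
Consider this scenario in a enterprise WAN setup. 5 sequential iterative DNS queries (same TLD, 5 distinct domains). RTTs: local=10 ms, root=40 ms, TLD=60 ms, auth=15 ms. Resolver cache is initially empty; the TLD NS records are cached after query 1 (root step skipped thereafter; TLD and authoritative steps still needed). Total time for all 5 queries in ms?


Lookup 1 (cold cache): local + root + TLD + auth = 10 + 40 + 60 + 15 = 125 ms
Lookups 2..5 (TLD NS cached -> skip root; new domain -> still ask TLD and auth): local + TLD + auth = 10 + 60 + 15 = 85 ms each
Remaining 4 lookups: 4 * 85 = 340 ms
Total = 125 + 340 = 465 ms

465


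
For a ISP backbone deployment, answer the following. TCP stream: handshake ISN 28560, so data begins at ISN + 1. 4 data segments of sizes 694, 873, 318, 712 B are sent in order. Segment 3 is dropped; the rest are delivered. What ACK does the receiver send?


SYN uses sequence number 28560; first data byte = ISN + 1 = 28561.
Segment 1: SEQ = 28561, len = 694 B, covers [28561, 29254]
Segment 2: SEQ = 29255, len = 873 B, covers [29255, 30127]
Segment 3: SEQ = 30128, len = 318 B, covers [30128, 30445] [LOST]
Segment 4: SEQ = 30446, len = 712 B, covers [30446, 31157]
In-order data received: bytes [28561, 30127] (segments 1..2).
Segment 3 missing -> gap begins at byte 30128; later segments buffered out of order.
Cumulative ACK = next expected in-order byte = 28561 + 694 + 873 = 30128

30128


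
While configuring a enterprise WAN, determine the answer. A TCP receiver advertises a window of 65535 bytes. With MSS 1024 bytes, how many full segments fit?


Given: RWND = 65535 bytes, MSS = 1024 bytes
Full segments = floor(RWND / MSS)
Full segments = floor(65535 / 1024)
Full segments = floor(63.999) = 63

63


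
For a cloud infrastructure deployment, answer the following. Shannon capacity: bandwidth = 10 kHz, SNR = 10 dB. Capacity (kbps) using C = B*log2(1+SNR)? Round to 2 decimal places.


Given: B = 10 kHz, SNR = 10 dB
SNR linear = 10^(10/10) = 10
1 + SNR = 11
log2(11) = 3.4594316186
C = 10 * 1000 * 3.4594316186 = 34594.3162 bps
C = 34.594316 kbps -> 34.59 kbps (2 dp)

34.59


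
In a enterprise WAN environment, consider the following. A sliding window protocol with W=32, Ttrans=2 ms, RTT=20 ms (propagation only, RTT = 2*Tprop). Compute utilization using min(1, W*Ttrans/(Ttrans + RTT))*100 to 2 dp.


Given: W = 32, Ttrans = 2 ms, RTT = 20 ms (= 2 * Tprop, Tprop = 10 ms)
Cycle time = Ttrans + RTT = 2 + 20 = 22 ms (first packet sent until its ACK returns)
W * Ttrans = 32 * 2 = 64 ms of sending per cycle
W * Ttrans / (Ttrans + RTT) = 64 / 22 = 2.909091
U = min(1, 2.909091) = 1.000000
U% = 100.00%

100.00


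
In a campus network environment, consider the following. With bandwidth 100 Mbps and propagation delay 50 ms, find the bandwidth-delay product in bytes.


Given: bandwidth = 100 Mbps, delay = 50 ms
BDP in bits = 100 * 10^6 * 50 / 1000
BDP in bits = 5000000
BDP in bytes = 5000000 / 8 = 625000

625000


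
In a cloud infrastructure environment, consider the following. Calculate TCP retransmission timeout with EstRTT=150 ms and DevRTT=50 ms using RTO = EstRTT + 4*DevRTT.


Given: EstRTT = 150 ms, DevRTT = 50 ms
Timeout = EstRTT + 4 * DevRTT
4 * DevRTT = 4 * 50 = 200
Timeout = 150 + 200 = 350 ms

350


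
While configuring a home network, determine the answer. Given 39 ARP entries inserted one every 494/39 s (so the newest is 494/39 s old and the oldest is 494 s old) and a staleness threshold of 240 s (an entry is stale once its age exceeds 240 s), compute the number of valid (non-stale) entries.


Ages are k * 494/39 s for k = 1..39 (spacing = 12.6667 s).
Entry k is valid iff k * 494/39 <= 240 iff k <= 39 * 240 / 494 = 18.9474
n_valid = floor(18.9474) = 18
(n_stale = 39 - 18 = 21)

18


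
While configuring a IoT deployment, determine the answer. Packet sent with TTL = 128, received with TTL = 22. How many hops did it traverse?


Given: initial TTL = 128, received TTL = 22
Hops = initial TTL - received TTL
Hops = 128 - 22 = 106

106


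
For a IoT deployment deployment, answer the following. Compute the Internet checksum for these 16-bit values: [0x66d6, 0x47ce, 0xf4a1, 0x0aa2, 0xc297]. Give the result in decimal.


Given words: [0x66d6, 0x47ce, 0xf4a1, 0x0aa2, 0xc297]
Step 1: Sum all words
Raw sum = 26326 + 18382 + 62625 + 2722 + 49815 = 159870
Step 2: Fold carry: (28798 + 2) = 28800
One's complement = ~28800 & 0xFFFF = 36735

36735


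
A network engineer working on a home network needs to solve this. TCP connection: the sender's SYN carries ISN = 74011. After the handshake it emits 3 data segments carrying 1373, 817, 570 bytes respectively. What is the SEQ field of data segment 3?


The SYN occupies sequence number ISN = 74011, so the first data byte is ISN + 1 = 74012.
SEQ of data segment i = (ISN + 1) + sum of payload sizes of segments 1..i-1.
Segment 1: SEQ = 74012, payload = 1373 bytes
Segment 2: SEQ = 75385, payload = 817 bytes
Segment 3: SEQ = 76202, payload = 570 bytes
SEQ of segment 3 = 74012 + 1373 + 817 = 76202

76202


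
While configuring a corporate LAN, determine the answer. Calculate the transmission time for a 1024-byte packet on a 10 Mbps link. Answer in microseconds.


Given: packet = 1024 bytes, bandwidth = 10 Mbps
Packet in bits = 1024 * 8 = 8192 bits
Bandwidth = 10 * 10^6 = 10000000 bps
Time = 8192 / 10000000 seconds
Time in us = 8192 * 10^6 / 10000000 = 819.2

819.2


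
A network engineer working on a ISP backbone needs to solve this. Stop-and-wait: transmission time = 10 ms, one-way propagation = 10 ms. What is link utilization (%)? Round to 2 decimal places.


Given: Ttrans = 10 ms, Tprop = 10 ms
RTT = 2 * Tprop = 2 * 10 = 20 ms
U = Ttrans / (Ttrans + RTT)
U = 10 / (10 + 20)
U = 10 / 30 = 0.333333
U% = 33.33%

33.33


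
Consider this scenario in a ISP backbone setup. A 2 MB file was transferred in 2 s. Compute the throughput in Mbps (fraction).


Given: file = 2 MB, time = 2 s
File in Mb = 2 * 8 = 16 Mb
Throughput = 16 / 2 Mbps
Throughput = 8 Mbps

8


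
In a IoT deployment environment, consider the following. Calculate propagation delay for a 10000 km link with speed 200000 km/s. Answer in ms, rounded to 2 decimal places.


Given: distance = 10000 km, speed = 200000 km/s
Delay = distance / speed = 10000 / 200000 seconds
Delay in ms = 10000 * 1000 / 200000
Delay = 50.0000 ms
Rounded to 2 dp = 50.00 ms

50.00


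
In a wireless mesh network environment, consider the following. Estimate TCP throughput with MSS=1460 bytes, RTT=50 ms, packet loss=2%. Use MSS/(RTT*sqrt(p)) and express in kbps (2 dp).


Given: MSS = 1460 bytes, RTT = 50 ms, loss = 2%
RTT in seconds = 50 / 1000 = 0.05
Loss rate = 2% = 0.02
sqrt(loss) = sqrt(0.02) = 0.141421356237
Throughput (bytes/s) = 1460 / (0.05 * 0.141421356237) = 206475.1801
Throughput (kbps) = 206475.1801 * 8 / 1000 = 1651.801441 -> 1651.80 kbps (2 dp)

1651.80


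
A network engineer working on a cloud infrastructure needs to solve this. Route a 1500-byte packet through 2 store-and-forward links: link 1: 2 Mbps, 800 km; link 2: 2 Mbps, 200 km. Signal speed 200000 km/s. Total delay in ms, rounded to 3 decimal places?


Packet = 1500 bytes = 12000 bits. Store-and-forward: sum (t_trans + t_prop) per link.
Link 1: t_trans = 12000/(2*10^6) s = 6.0000 ms; t_prop = 800/200000 s = 4.0000 ms; subtotal = 10.0000 ms
Link 2: t_trans = 12000/(2*10^6) s = 6.0000 ms; t_prop = 200/200000 s = 1.0000 ms; subtotal = 7.0000 ms
End-to-end = 10.0000 + 7.0000 = 17.0000 ms -> 17.000 ms (3 dp)

17.000


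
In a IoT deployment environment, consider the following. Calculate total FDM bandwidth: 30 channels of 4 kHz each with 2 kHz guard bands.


Given: 30 channels, 4 kHz each, guard = 2 kHz
Channel bandwidth = 30 * 4 = 120 kHz
Guard bands = 29 gaps * 2 kHz = 58 kHz
Total = 120 + 58 = 178 kHz

178


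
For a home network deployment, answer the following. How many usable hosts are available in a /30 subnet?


Given: subnet mask /30
Host bits = 32 - 30 = 2
Total addresses = 2^2 = 4
Usable hosts = 4 - 2 (network + broadcast) = 2

2


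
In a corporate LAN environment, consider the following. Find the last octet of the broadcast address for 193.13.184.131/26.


Given: IP = 193.13.184.131, prefix = /26
Host bits = 32 - 26 = 6
Network last octet = 131 AND mask = 128
Host part size = 2^6 - 1 = 63
Broadcast last octet = 128 OR 63 = 191

191


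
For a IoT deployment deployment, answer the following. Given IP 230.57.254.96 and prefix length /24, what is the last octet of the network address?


Given: IP = 230.57.254.96, prefix = /24
Subnet mask = 255.255.255.0
Last octet of IP: 96
Last octet of mask: 0
Network last octet = 96 AND 0 = 0

0


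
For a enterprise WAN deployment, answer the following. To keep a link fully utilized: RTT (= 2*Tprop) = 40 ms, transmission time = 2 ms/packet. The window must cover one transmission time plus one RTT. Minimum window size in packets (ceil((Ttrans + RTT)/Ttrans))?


Given: Ttrans = 2 ms, RTT = 40 ms (= 2 * Tprop, Tprop = 20 ms)
Time until first ACK returns = Ttrans + RTT = 2 + 40 = 42 ms
Need W * Ttrans >= Ttrans + RTT  ->  W >= (Ttrans + RTT) / Ttrans
(Ttrans + RTT) / Ttrans = 42 / 2 = 21
W_min = ceil(21) = 21

21


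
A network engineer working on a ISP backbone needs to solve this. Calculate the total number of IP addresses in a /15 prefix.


Given: CIDR prefix /15
Host bits = 32 - 15 = 17
Total addresses = 2^17 = 131072

131072


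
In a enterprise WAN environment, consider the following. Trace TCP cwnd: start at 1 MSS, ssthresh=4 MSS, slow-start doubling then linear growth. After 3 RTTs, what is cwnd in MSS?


RTT 0: cwnd = 1 MSS (initial)
RTT 1: cwnd = 2 MSS (slow start, doubled)
RTT 2: cwnd = 4 MSS (slow start, doubled)
RTT 3: cwnd = 5 MSS (congestion avoidance, +1)

5


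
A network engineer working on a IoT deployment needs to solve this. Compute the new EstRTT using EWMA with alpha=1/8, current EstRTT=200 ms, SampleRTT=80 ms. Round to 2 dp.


Given: EstRTT = 200 ms, SampleRTT = 80 ms, alpha = 1/8
New EstRTT = (1 - alpha) * EstRTT + alpha * SampleRTT
(7/8) * 200 = 175
(1/8) * 80 = 10
New EstRTT = 175 + 10 = 185 ms -> 185.00 ms (2 dp)

185.00


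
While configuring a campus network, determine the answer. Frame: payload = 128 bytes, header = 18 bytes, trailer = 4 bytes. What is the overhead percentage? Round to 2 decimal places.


Given: payload = 128 B, header = 18 B, trailer = 4 B
Overhead bytes = header + trailer = 18 + 4 = 22
Total frame = payload + overhead = 128 + 22 = 150
Overhead % = 22 / 150 * 100 = 14.6667% -> 14.67% (2 dp)

14.67


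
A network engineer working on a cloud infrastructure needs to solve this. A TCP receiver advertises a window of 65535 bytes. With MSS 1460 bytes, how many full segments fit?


Given: RWND = 65535 bytes, MSS = 1460 bytes
Full segments = floor(RWND / MSS)
Full segments = floor(65535 / 1460)
Full segments = floor(44.887) = 44

44


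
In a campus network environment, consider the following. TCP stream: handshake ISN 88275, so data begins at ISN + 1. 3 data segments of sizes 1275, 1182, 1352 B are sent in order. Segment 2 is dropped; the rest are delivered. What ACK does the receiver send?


SYN uses sequence number 88275; first data byte = ISN + 1 = 88276.
Segment 1: SEQ = 88276, len = 1275 B, covers [88276, 89550]
Segment 2: SEQ = 89551, len = 1182 B, covers [89551, 90732] [LOST]
Segment 3: SEQ = 90733, len = 1352 B, covers [90733, 92084]
In-order data received: bytes [88276, 89550] (segments 1..1).
Segment 2 missing -> gap begins at byte 89551; later segments buffered out of order.
Cumulative ACK = next expected in-order byte = 88276 + 1275 = 89551

89551


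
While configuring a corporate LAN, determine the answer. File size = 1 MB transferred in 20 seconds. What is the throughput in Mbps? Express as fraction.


Given: file = 1 MB, time = 20 s
File in Mb = 1 * 8 = 8 Mb
Throughput = 8 / 20 Mbps
Throughput = 2/5 Mbps

2/5


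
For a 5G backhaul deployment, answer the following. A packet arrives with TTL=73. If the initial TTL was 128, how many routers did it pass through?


Given: initial TTL = 128, received TTL = 73
Hops = initial TTL - received TTL
Hops = 128 - 73 = 55

55


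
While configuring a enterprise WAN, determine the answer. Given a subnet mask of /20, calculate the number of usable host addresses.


Given: subnet mask /20
Host bits = 32 - 20 = 12
Total addresses = 2^12 = 4096
Usable hosts = 4096 - 2 (network + broadcast) = 4094

4094


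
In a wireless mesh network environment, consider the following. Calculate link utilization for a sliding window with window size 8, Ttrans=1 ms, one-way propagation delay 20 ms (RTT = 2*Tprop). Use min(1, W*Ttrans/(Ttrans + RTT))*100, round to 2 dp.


Given: W = 8, Ttrans = 1 ms, RTT = 40 ms (= 2 * Tprop, Tprop = 20 ms)
Cycle time = Ttrans + RTT = 1 + 40 = 41 ms (first packet sent until its ACK returns)
W * Ttrans = 8 * 1 = 8 ms of sending per cycle
W * Ttrans / (Ttrans + RTT) = 8 / 41 = 0.195122
U = min(1, 0.195122) = 0.195122
U% = 19.51%

19.51


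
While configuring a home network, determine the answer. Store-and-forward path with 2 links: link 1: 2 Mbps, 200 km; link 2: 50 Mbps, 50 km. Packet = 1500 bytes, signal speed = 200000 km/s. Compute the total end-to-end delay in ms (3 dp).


Packet = 1500 bytes = 12000 bits. Store-and-forward: sum (t_trans + t_prop) per link.
Link 1: t_trans = 12000/(2*10^6) s = 6.0000 ms; t_prop = 200/200000 s = 1.0000 ms; subtotal = 7.0000 ms
Link 2: t_trans = 12000/(50*10^6) s = 0.2400 ms; t_prop = 50/200000 s = 0.2500 ms; subtotal = 0.4900 ms
End-to-end = 7.0000 + 0.4900 = 7.4900 ms -> 7.490 ms (3 dp)

7.490


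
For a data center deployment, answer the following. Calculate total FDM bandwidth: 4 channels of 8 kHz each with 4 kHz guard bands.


Given: 4 channels, 8 kHz each, guard = 4 kHz
Channel bandwidth = 4 * 8 = 32 kHz
Guard bands = 3 gaps * 4 kHz = 12 kHz
Total = 32 + 12 = 44 kHz

44


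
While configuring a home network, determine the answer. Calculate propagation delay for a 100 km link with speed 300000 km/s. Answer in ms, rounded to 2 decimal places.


Given: distance = 100 km, speed = 300000 km/s
Delay = distance / speed = 100 / 300000 seconds
Delay in ms = 100 * 1000 / 300000
Delay = 0.3333 ms
Rounded to 2 dp = 0.33 ms

0.33


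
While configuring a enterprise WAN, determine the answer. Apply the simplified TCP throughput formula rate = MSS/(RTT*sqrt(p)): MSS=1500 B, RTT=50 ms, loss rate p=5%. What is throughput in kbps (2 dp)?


Given: MSS = 1500 bytes, RTT = 50 ms, loss = 5%
RTT in seconds = 50 / 1000 = 0.05
Loss rate = 5% = 0.05
sqrt(loss) = sqrt(0.05) = 0.223606797750
Throughput (bytes/s) = 1500 / (0.05 * 0.223606797750) = 134164.0786
Throughput (kbps) = 134164.0786 * 8 / 1000 = 1073.312629 -> 1073.31 kbps (2 dp)

1073.31


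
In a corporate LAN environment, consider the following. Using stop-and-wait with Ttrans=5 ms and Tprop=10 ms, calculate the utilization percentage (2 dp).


Given: Ttrans = 5 ms, Tprop = 10 ms
RTT = 2 * Tprop = 2 * 10 = 20 ms
U = Ttrans / (Ttrans + RTT)
U = 5 / (5 + 20)
U = 5 / 25 = 0.2
U% = 20.00%

20.00


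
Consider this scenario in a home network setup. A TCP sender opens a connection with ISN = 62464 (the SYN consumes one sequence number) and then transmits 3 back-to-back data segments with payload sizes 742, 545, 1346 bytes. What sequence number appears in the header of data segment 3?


The SYN occupies sequence number ISN = 62464, so the first data byte is ISN + 1 = 62465.
SEQ of data segment i = (ISN + 1) + sum of payload sizes of segments 1..i-1.
Segment 1: SEQ = 62465, payload = 742 bytes
Segment 2: SEQ = 63207, payload = 545 bytes
Segment 3: SEQ = 63752, payload = 1346 bytes
SEQ of segment 3 = 62465 + 742 + 545 = 63752

63752


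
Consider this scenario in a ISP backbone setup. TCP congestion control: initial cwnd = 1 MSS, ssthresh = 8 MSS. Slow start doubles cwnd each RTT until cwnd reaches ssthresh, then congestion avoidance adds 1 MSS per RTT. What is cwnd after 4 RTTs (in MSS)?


RTT 0: cwnd = 1 MSS (initial)
RTT 1: cwnd = 2 MSS (slow start, doubled)
RTT 2: cwnd = 4 MSS (slow start, doubled)
RTT 3: cwnd = 8 MSS (slow start, doubled)
RTT 4: cwnd = 9 MSS (congestion avoidance, +1)

9


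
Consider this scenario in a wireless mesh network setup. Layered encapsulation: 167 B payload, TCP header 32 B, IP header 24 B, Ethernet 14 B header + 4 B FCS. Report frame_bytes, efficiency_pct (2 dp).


TCP segment = 167 + 32 = 199 B
IP packet = 199 + 24 = 223 B
Ethernet frame = 223 + 14 + 4 = 241 B
Efficiency = app / frame = 167 / 241 = 0.692946 = 69.2946% -> 69.29% (2 dp)

241, 69.29


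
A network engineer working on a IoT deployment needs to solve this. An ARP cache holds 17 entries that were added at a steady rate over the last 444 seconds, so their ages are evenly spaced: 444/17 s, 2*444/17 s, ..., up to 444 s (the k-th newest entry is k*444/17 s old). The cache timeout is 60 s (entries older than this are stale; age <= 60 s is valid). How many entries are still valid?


Ages are k * 444/17 s for k = 1..17 (spacing = 26.1176 s).
Entry k is valid iff k * 444/17 <= 60 iff k <= 17 * 60 / 444 = 2.2973
n_valid = floor(2.2973) = 2
(n_stale = 17 - 2 = 15)

2


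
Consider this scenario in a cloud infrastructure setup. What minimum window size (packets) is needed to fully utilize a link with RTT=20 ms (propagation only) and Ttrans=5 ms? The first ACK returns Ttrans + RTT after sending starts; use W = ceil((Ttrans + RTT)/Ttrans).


Given: Ttrans = 5 ms, RTT = 20 ms (= 2 * Tprop, Tprop = 10 ms)
Time until first ACK returns = Ttrans + RTT = 5 + 20 = 25 ms
Need W * Ttrans >= Ttrans + RTT  ->  W >= (Ttrans + RTT) / Ttrans
(Ttrans + RTT) / Ttrans = 25 / 5 = 5
W_min = ceil(5) = 5

5


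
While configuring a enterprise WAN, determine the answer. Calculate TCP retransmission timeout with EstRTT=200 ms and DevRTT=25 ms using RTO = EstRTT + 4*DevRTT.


Given: EstRTT = 200 ms, DevRTT = 25 ms
Timeout = EstRTT + 4 * DevRTT
4 * DevRTT = 4 * 25 = 100
Timeout = 200 + 100 = 300 ms

300


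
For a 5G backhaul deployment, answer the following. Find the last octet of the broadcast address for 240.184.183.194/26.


Given: IP = 240.184.183.194, prefix = /26
Host bits = 32 - 26 = 6
Network last octet = 194 AND mask = 192
Host part size = 2^6 - 1 = 63
Broadcast last octet = 192 OR 63 = 255

255


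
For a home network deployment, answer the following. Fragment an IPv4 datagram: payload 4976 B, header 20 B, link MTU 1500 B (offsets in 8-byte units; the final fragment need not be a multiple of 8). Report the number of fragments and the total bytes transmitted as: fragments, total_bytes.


Max data per non-final fragment = floor((MTU - header)/8)*8 = floor((1500 - 20)/8)*8 = floor(1480/8)*8 = 1480 B
Final fragment needs no 8-byte alignment: it can carry up to MTU - header = 1480 B
Non-final fragments needed = ceil((payload - 1480) / 1480) = ceil(3496/1480) = ceil(2.3622) = 3
Number of fragments = 3 + 1 = 4
Fragment sizes (data): 3 * 1480 B + 536 B (last, 536 <= 1480 OK)
Total bytes sent = payload + n_frags * header = 4976 + 4*20 = 4976 + 80 = 5056 B

4, 5056


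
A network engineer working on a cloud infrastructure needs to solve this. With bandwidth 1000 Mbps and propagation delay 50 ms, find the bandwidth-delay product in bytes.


Given: bandwidth = 1000 Mbps, delay = 50 ms
BDP in bits = 1000 * 10^6 * 50 / 1000
BDP in bits = 50000000
BDP in bytes = 50000000 / 8 = 6250000

6250000


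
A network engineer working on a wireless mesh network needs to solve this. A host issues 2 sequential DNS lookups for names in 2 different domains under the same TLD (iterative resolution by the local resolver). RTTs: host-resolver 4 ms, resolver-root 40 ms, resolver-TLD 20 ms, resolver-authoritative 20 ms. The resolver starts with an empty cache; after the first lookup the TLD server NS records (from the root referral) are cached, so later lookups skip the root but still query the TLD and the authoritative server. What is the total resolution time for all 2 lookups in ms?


Lookup 1 (cold cache): local + root + TLD + auth = 4 + 40 + 20 + 20 = 84 ms
Lookups 2..2 (TLD NS cached -> skip root; new domain -> still ask TLD and auth): local + TLD + auth = 4 + 20 + 20 = 44 ms each
Remaining 1 lookups: 1 * 44 = 44 ms
Total = 84 + 44 = 128 ms

128


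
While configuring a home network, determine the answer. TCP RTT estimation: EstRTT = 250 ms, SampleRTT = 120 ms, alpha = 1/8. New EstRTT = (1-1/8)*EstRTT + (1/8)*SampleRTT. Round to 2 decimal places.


Given: EstRTT = 250 ms, SampleRTT = 120 ms, alpha = 1/8
New EstRTT = (1 - alpha) * EstRTT + alpha * SampleRTT
(7/8) * 250 = 218.75
(1/8) * 120 = 15
New EstRTT = 218.75 + 15 = 233.75 ms -> 233.75 ms (2 dp)

233.75


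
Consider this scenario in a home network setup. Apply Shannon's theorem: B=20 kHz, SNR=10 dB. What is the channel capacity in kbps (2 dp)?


Given: B = 20 kHz, SNR = 10 dB
SNR linear = 10^(10/10) = 10
1 + SNR = 11
log2(11) = 3.4594316186
C = 20 * 1000 * 3.4594316186 = 69188.6324 bps
C = 69.188632 kbps -> 69.19 kbps (2 dp)

69.19


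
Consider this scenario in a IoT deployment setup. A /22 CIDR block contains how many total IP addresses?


Given: CIDR prefix /22
Host bits = 32 - 22 = 10
Total addresses = 2^10 = 1024

1024


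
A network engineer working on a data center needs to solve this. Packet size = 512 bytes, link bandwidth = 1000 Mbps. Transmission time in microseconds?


Given: packet = 512 bytes, bandwidth = 1000 Mbps
Packet in bits = 512 * 8 = 4096 bits
Bandwidth = 1000 * 10^6 = 1000000000 bps
Time = 4096 / 1000000000 seconds
Time in us = 4096 * 10^6 / 1000000000 = 4.096

4.096


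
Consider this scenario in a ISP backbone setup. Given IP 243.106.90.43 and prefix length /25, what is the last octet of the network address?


Given: IP = 243.106.90.43, prefix = /25
Subnet mask = 255.255.255.128
Last octet of IP: 43
Last octet of mask: 128
Network last octet = 43 AND 128 = 0

0


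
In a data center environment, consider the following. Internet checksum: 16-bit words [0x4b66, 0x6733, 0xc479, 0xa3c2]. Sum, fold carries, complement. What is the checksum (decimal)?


Given words: [0x4b66, 0x6733, 0xc479, 0xa3c2]
Step 1: Sum all words
Raw sum = 19302 + 26419 + 50297 + 41922 = 137940
Step 2: Fold carry: (6868 + 2) = 6870
One's complement = ~6870 & 0xFFFF = 58665

58665


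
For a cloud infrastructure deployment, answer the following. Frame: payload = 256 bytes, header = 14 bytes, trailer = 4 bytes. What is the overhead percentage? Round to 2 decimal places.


Given: payload = 256 B, header = 14 B, trailer = 4 B
Overhead bytes = header + trailer = 14 + 4 = 18
Total frame = payload + overhead = 256 + 18 = 274
Overhead % = 18 / 274 * 100 = 6.5693% -> 6.57% (2 dp)

6.57


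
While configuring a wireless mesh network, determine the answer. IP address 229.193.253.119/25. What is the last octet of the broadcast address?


Given: IP = 229.193.253.119, prefix = /25
Host bits = 32 - 25 = 7
Network last octet = 119 AND mask = 0
Host part size = 2^7 - 1 = 127
Broadcast last octet = 0 OR 127 = 127

127


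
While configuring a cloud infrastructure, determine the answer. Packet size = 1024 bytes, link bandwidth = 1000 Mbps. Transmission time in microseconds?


Given: packet = 1024 bytes, bandwidth = 1000 Mbps
Packet in bits = 1024 * 8 = 8192 bits
Bandwidth = 1000 * 10^6 = 1000000000 bps
Time = 8192 / 1000000000 seconds
Time in us = 8192 * 10^6 / 1000000000 = 8.192

8.192


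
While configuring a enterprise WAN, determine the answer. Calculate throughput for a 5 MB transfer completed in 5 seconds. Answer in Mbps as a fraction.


Given: file = 5 MB, time = 5 s
File in Mb = 5 * 8 = 40 Mb
Throughput = 40 / 5 Mbps
Throughput = 8 Mbps

8


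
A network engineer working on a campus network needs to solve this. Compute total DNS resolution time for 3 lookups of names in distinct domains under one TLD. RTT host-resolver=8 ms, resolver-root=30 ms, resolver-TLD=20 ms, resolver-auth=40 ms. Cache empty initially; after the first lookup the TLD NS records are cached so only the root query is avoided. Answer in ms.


Lookup 1 (cold cache): local + root + TLD + auth = 8 + 30 + 20 + 40 = 98 ms
Lookups 2..3 (TLD NS cached -> skip root; new domain -> still ask TLD and auth): local + TLD + auth = 8 + 20 + 40 = 68 ms each
Remaining 2 lookups: 2 * 68 = 136 ms
Total = 98 + 136 = 234 ms

234


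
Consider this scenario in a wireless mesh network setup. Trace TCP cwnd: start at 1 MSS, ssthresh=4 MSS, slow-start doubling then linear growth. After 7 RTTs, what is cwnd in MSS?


RTT 0: cwnd = 1 MSS (initial)
RTT 1: cwnd = 2 MSS (slow start, doubled)
RTT 2: cwnd = 4 MSS (slow start, doubled)
RTT 3: cwnd = 5 MSS (congestion avoidance, +1)
RTT 4: cwnd = 6 MSS (congestion avoidance, +1)
RTT 5: cwnd = 7 MSS (congestion avoidance, +1)
RTT 6: cwnd = 8 MSS (congestion avoidance, +1)
RTT 7: cwnd = 9 MSS (congestion avoidance, +1)

9


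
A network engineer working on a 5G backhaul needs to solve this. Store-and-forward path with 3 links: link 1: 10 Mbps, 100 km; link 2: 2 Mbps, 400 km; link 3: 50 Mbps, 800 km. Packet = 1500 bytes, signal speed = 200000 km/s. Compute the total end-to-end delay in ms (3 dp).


Packet = 1500 bytes = 12000 bits. Store-and-forward: sum (t_trans + t_prop) per link.
Link 1: t_trans = 12000/(10*10^6) s = 1.2000 ms; t_prop = 100/200000 s = 0.5000 ms; subtotal = 1.7000 ms
Link 2: t_trans = 12000/(2*10^6) s = 6.0000 ms; t_prop = 400/200000 s = 2.0000 ms; subtotal = 8.0000 ms
Link 3: t_trans = 12000/(50*10^6) s = 0.2400 ms; t_prop = 800/200000 s = 4.0000 ms; subtotal = 4.2400 ms
End-to-end = 1.7000 + 8.0000 + 4.2400 = 13.9400 ms -> 13.940 ms (3 dp)

13.940


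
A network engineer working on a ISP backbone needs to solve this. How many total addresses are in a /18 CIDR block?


Given: CIDR prefix /18
Host bits = 32 - 18 = 14
Total addresses = 2^14 = 16384

16384


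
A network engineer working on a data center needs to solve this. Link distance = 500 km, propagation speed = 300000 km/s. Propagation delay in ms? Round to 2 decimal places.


Given: distance = 500 km, speed = 300000 km/s
Delay = distance / speed = 500 / 300000 seconds
Delay in ms = 500 * 1000 / 300000
Delay = 1.6667 ms
Rounded to 2 dp = 1.67 ms

1.67


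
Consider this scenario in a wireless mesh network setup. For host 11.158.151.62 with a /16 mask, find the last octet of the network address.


Given: IP = 11.158.151.62, prefix = /16
Subnet mask = 255.255.0.0
Last octet of IP: 62
Last octet of mask: 0
Network last octet = 62 AND 0 = 0

0


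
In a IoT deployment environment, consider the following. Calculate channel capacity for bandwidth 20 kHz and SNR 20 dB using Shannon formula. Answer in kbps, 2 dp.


Given: B = 20 kHz, SNR = 20 dB
SNR linear = 10^(20/10) = 100
1 + SNR = 101
log2(101) = 6.6582114828
C = 20 * 1000 * 6.6582114828 = 133164.2297 bps
C = 133.164230 kbps -> 133.16 kbps (2 dp)

133.16


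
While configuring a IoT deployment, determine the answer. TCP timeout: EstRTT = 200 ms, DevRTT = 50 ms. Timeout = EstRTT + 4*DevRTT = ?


Given: EstRTT = 200 ms, DevRTT = 50 ms
Timeout = EstRTT + 4 * DevRTT
4 * DevRTT = 4 * 50 = 200
Timeout = 200 + 200 = 400 ms

400


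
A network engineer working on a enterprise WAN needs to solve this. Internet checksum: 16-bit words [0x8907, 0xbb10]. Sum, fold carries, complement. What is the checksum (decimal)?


Given words: [0x8907, 0xbb10]
Step 1: Sum all words
Raw sum = 35079 + 47888 = 82967
Step 2: Fold carry: (17431 + 1) = 17432
One's complement = ~17432 & 0xFFFF = 48103

48103


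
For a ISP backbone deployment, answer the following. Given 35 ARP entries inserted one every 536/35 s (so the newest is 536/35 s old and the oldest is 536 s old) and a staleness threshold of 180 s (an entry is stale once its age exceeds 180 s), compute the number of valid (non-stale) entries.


Ages are k * 536/35 s for k = 1..35 (spacing = 15.3143 s).
Entry k is valid iff k * 536/35 <= 180 iff k <= 35 * 180 / 536 = 11.7537
n_valid = floor(11.7537) = 11
(n_stale = 35 - 11 = 24)

11


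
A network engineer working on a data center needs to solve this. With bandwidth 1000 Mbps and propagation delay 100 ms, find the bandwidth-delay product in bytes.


Given: bandwidth = 1000 Mbps, delay = 100 ms
BDP in bits = 1000 * 10^6 * 100 / 1000
BDP in bits = 100000000
BDP in bytes = 100000000 / 8 = 12500000

12500000


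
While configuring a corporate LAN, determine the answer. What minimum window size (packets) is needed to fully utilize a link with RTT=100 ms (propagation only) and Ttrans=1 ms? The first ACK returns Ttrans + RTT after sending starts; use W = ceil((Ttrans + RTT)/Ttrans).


Given: Ttrans = 1 ms, RTT = 100 ms (= 2 * Tprop, Tprop = 50 ms)
Time until first ACK returns = Ttrans + RTT = 1 + 100 = 101 ms
Need W * Ttrans >= Ttrans + RTT  ->  W >= (Ttrans + RTT) / Ttrans
(Ttrans + RTT) / Ttrans = 101 / 1 = 101
W_min = ceil(101) = 101

101


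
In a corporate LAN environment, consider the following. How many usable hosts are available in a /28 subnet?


Given: subnet mask /28
Host bits = 32 - 28 = 4
Total addresses = 2^4 = 16
Usable hosts = 16 - 2 (network + broadcast) = 14

14


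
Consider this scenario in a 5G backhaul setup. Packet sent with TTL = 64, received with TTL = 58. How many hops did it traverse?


Given: initial TTL = 64, received TTL = 58
Hops = initial TTL - received TTL
Hops = 64 - 58 = 6

6


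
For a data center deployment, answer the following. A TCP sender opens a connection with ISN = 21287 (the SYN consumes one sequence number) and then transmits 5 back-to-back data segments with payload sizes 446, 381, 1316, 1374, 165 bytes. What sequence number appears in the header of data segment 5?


The SYN occupies sequence number ISN = 21287, so the first data byte is ISN + 1 = 21288.
SEQ of data segment i = (ISN + 1) + sum of payload sizes of segments 1..i-1.
Segment 1: SEQ = 21288, payload = 446 bytes
Segment 2: SEQ = 21734, payload = 381 bytes
Segment 3: SEQ = 22115, payload = 1316 bytes
Segment 4: SEQ = 23431, payload = 1374 bytes
Segment 5: SEQ = 24805, payload = 165 bytes
SEQ of segment 5 = 21288 + 446 + 381 + 1316 + 1374 = 24805

24805


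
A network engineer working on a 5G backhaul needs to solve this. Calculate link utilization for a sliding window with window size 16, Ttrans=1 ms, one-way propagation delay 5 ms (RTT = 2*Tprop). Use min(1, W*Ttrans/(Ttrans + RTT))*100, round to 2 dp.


Given: W = 16, Ttrans = 1 ms, RTT = 10 ms (= 2 * Tprop, Tprop = 5 ms)
Cycle time = Ttrans + RTT = 1 + 10 = 11 ms (first packet sent until its ACK returns)
W * Ttrans = 16 * 1 = 16 ms of sending per cycle
W * Ttrans / (Ttrans + RTT) = 16 / 11 = 1.454545
U = min(1, 1.454545) = 1.000000
U% = 100.00%

100.00


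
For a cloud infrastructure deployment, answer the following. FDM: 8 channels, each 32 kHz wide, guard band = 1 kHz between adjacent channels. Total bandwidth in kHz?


Given: 8 channels, 32 kHz each, guard = 1 kHz
Channel bandwidth = 8 * 32 = 256 kHz
Guard bands = 7 gaps * 1 kHz = 7 kHz
Total = 256 + 7 = 263 kHz

263


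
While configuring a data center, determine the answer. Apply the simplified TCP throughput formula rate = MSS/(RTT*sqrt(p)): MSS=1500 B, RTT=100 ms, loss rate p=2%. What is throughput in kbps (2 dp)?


Given: MSS = 1500 bytes, RTT = 100 ms, loss = 2%
RTT in seconds = 100 / 1000 = 0.1
Loss rate = 2% = 0.02
sqrt(loss) = sqrt(0.02) = 0.141421356237
Throughput (bytes/s) = 1500 / (0.1 * 0.141421356237) = 106066.0172
Throughput (kbps) = 106066.0172 * 8 / 1000 = 848.528137 -> 848.53 kbps (2 dp)

848.53


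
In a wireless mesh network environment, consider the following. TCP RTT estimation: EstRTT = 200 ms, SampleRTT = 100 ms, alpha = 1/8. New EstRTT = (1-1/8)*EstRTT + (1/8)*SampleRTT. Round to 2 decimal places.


Given: EstRTT = 200 ms, SampleRTT = 100 ms, alpha = 1/8
New EstRTT = (1 - alpha) * EstRTT + alpha * SampleRTT
(7/8) * 200 = 175
(1/8) * 100 = 12.5
New EstRTT = 175 + 12.5 = 187.5 ms -> 187.50 ms (2 dp)

187.50


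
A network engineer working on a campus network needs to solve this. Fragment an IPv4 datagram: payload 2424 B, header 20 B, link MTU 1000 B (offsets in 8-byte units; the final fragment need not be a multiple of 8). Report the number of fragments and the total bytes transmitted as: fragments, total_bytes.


Max data per non-final fragment = floor((MTU - header)/8)*8 = floor((1000 - 20)/8)*8 = floor(980/8)*8 = 976 B
Final fragment needs no 8-byte alignment: it can carry up to MTU - header = 980 B
Non-final fragments needed = ceil((payload - 980) / 976) = ceil(1444/976) = ceil(1.4795) = 2
Number of fragments = 2 + 1 = 3
Fragment sizes (data): 2 * 976 B + 472 B (last, 472 <= 980 OK)
Total bytes sent = payload + n_frags * header = 2424 + 3*20 = 2424 + 60 = 2484 B

3, 2484


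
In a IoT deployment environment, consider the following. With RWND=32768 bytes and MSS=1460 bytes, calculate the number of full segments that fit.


Given: RWND = 32768 bytes, MSS = 1460 bytes
Full segments = floor(RWND / MSS)
Full segments = floor(32768 / 1460)
Full segments = floor(22.4438) = 22

22


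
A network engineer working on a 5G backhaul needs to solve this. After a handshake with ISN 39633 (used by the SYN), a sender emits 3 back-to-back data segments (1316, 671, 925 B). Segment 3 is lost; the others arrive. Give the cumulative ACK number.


SYN uses sequence number 39633; first data byte = ISN + 1 = 39634.
Segment 1: SEQ = 39634, len = 1316 B, covers [39634, 40949]
Segment 2: SEQ = 40950, len = 671 B, covers [40950, 41620]
Segment 3: SEQ = 41621, len = 925 B, covers [41621, 42545] [LOST]
In-order data received: bytes [39634, 41620] (segments 1..2).
Segment 3 missing -> gap begins at byte 41621.
Cumulative ACK = next expected in-order byte = 39634 + 1316 + 671 = 41621

41621
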